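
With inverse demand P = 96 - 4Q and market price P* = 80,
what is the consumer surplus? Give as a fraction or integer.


Maximum willingness to pay (at Q=0): P_max = 96
Quantity demanded at P* = 80:
Q* = (96 - 80)/4 = 4
CS = (1/2) * Q* * (P_max - P*)
CS = (1/2) * 4 * (96 - 80)
CS = (1/2) * 4 * 16 = 32

32


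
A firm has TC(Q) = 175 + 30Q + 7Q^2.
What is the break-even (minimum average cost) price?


AC(Q) = 175/Q + 30 + 7Q
To minimize: dAC/dQ = -175/Q^2 + 7 = 0
Q^2 = 175/7 = 25
Q* = 5
Min AC = 175/5 + 30 + 7*5
Min AC = 35 + 30 + 35 = 100

100


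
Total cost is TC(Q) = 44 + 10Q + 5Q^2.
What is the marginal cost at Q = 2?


MC = dTC/dQ = 10 + 2*5*Q
At Q = 2:
MC = 10 + 10*2
MC = 10 + 20 = 30

30


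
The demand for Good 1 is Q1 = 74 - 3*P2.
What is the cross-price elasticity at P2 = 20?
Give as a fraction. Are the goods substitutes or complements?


dQ1/dP2 = -3
At P2 = 20: Q1 = 74 - 3*20 = 14
Exy = (dQ1/dP2)(P2/Q1) = -3 * 20 / 14 = -30/7
Since Exy < 0, the goods are complements.

-30/7 (complements)


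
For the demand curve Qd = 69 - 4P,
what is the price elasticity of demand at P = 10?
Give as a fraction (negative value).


dQ/dP = -4
At P = 10: Q = 69 - 4*10 = 29
E = (dQ/dP)(P/Q) = (-4)(10/29) = -40/29

-40/29


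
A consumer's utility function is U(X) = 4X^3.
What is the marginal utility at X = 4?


MU = dU/dX = 4*3*X^(3-1)
MU = 12*X^2
At X = 4:
MU = 12 * 4^2
MU = 12 * 16 = 192

192


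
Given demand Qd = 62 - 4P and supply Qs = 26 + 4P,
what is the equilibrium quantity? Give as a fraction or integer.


First find equilibrium price:
62 - 4P = 26 + 4P
P* = 36/8 = 9/2
Then substitute into demand:
Q* = 62 - 4 * 9/2 = 44

44


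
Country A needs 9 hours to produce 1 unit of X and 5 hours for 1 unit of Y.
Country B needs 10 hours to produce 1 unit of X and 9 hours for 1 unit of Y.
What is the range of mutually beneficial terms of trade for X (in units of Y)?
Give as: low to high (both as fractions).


Opportunity cost of X for Country A = hours_X / hours_Y = 9/5 = 9/5 units of Y
Opportunity cost of X for Country B = hours_X / hours_Y = 10/9 = 10/9 units of Y
Terms of trade must be between the two opportunity costs.
Range: 10/9 to 9/5

10/9 to 9/5


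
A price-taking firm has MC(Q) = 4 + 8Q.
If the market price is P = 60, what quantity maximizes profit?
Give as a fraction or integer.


In perfect competition, profit is maximized where P = MC.
60 = 4 + 8Q
56 = 8Q
Q* = 56/8 = 7

7


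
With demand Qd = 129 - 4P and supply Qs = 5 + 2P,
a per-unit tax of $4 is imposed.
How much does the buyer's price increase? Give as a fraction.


With a per-unit tax, the buyer's price increase depends on relative slopes.
Supply slope: d = 2, Demand slope: b = 4
Buyer's price increase = d * tax / (b + d)
= 2 * 4 / (4 + 2)
= 8 / 6 = 4/3

4/3


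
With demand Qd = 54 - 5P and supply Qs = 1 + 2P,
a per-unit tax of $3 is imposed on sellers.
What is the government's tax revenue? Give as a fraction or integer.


With tax on sellers, new supply: Qs' = 1 + 2(P - 3)
= 2P - 5
New equilibrium quantity:
Q_new = 83/7
Tax revenue = tax * Q_new = 3 * 83/7 = 249/7

249/7


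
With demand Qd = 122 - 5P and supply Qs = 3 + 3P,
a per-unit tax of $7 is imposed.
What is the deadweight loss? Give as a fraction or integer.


Pre-tax equilibrium quantity: Q* = 381/8
Post-tax equilibrium quantity: Q_tax = 69/2
Reduction in quantity: Q* - Q_tax = 105/8
DWL = (1/2) * tax * (Q* - Q_tax)
DWL = (1/2) * 7 * 105/8 = 735/16

735/16


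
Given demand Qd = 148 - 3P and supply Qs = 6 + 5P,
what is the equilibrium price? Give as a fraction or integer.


At equilibrium, Qd = Qs.
148 - 3P = 6 + 5P
148 - 6 = 3P + 5P
142 = 8P
P* = 142/8 = 71/4

71/4


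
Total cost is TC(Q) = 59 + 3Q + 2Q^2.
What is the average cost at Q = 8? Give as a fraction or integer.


TC(8) = 59 + 3*8 + 2*8^2
TC(8) = 59 + 24 + 128 = 211
AC = TC/Q = 211/8 = 211/8

211/8


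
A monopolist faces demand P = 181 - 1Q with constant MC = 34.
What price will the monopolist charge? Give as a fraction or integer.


MR = 181 - 2Q
Set MR = MC: 181 - 2Q = 34
Q* = 147/2
Substitute into demand:
P* = 181 - 1*147/2 = 215/2

215/2


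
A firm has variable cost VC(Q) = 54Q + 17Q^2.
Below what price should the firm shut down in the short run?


AVC(Q) = VC(Q)/Q = 54 + 17Q
AVC is increasing in Q, so minimum AVC is at Q -> 0+.
Min AVC = 54
The firm should shut down if P < 54.

54


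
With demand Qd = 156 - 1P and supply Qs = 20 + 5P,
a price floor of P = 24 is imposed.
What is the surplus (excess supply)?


At P = 24:
Qd = 156 - 1*24 = 132
Qs = 20 + 5*24 = 140
Surplus = Qs - Qd = 140 - 132 = 8

8


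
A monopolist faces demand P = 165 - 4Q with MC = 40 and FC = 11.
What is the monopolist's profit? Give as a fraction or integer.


MR = MC: 165 - 8Q = 40
Q* = 125/8
P* = 165 - 4*125/8 = 205/2
Profit = (P* - MC)*Q* - FC
= (205/2 - 40)*125/8 - 11
= 125/2*125/8 - 11
= 15625/16 - 11 = 15449/16

15449/16


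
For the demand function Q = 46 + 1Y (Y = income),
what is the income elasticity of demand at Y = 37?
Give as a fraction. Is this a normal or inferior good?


dQ/dY = 1
At Y = 37: Q = 46 + 1*37 = 83
Ey = (dQ/dY)(Y/Q) = 1 * 37 / 83 = 37/83
Since Ey > 0, this is a normal good.

37/83 (normal good)


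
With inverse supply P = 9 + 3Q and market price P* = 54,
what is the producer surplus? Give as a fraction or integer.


Minimum supply price (at Q=0): P_min = 9
Quantity supplied at P* = 54:
Q* = (54 - 9)/3 = 15
PS = (1/2) * Q* * (P* - P_min)
PS = (1/2) * 15 * (54 - 9)
PS = (1/2) * 15 * 45 = 675/2

675/2


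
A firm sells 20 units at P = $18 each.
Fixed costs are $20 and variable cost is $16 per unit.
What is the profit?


Total Revenue = P * Q = 18 * 20 = $360
Total Cost = FC + VC*Q = 20 + 16*20 = $340
Profit = TR - TC = 360 - 340 = $20

$20


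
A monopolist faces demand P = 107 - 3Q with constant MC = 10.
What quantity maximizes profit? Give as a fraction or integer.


TR = P*Q = (107 - 3Q)Q = 107Q - 3Q^2
MR = dTR/dQ = 107 - 6Q
Set MR = MC:
107 - 6Q = 10
97 = 6Q
Q* = 97/6 = 97/6

97/6


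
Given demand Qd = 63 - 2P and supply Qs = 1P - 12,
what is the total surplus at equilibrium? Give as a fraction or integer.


Find equilibrium: 63 - 2P = 1P - 12
63 + 12 = 3P
P* = 75/3 = 25
Q* = 1*25 - 12 = 13
Inverse demand: P = 63/2 - Q/2, so P_max = 63/2
Inverse supply: P = 12 + Q/1, so P_min = 12
CS = (1/2) * 13 * (63/2 - 25) = 169/4
PS = (1/2) * 13 * (25 - 12) = 169/2
TS = CS + PS = 169/4 + 169/2 = 507/4

507/4


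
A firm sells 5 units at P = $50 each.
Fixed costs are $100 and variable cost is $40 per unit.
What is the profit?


Total Revenue = P * Q = 50 * 5 = $250
Total Cost = FC + VC*Q = 100 + 40*5 = $300
Profit = TR - TC = 250 - 300 = $-50

$-50


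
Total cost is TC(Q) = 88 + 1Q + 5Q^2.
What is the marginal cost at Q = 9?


MC = dTC/dQ = 1 + 2*5*Q
At Q = 9:
MC = 1 + 10*9
MC = 1 + 90 = 91

91


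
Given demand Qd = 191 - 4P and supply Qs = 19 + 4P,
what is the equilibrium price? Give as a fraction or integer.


At equilibrium, Qd = Qs.
191 - 4P = 19 + 4P
191 - 19 = 4P + 4P
172 = 8P
P* = 172/8 = 43/2

43/2


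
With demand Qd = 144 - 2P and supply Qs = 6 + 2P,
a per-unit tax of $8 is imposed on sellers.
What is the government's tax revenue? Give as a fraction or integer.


With tax on sellers, new supply: Qs' = 6 + 2(P - 8)
= 2P - 10
New equilibrium quantity:
Q_new = 67
Tax revenue = tax * Q_new = 8 * 67 = 536

536


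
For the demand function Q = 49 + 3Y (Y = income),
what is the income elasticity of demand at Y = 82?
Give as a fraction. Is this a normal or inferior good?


dQ/dY = 3
At Y = 82: Q = 49 + 3*82 = 295
Ey = (dQ/dY)(Y/Q) = 3 * 82 / 295 = 246/295
Since Ey > 0, this is a normal good.

246/295 (normal good)


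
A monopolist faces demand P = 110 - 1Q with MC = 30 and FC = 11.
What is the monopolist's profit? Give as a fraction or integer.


MR = MC: 110 - 2Q = 30
Q* = 40
P* = 110 - 1*40 = 70
Profit = (P* - MC)*Q* - FC
= (70 - 30)*40 - 11
= 40*40 - 11
= 1600 - 11 = 1589

1589


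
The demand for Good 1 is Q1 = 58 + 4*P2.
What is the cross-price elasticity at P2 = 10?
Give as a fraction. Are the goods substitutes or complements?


dQ1/dP2 = 4
At P2 = 10: Q1 = 58 + 4*10 = 98
Exy = (dQ1/dP2)(P2/Q1) = 4 * 10 / 98 = 20/49
Since Exy > 0, the goods are substitutes.

20/49 (substitutes)


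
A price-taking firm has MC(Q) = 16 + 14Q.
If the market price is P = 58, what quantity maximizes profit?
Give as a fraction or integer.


In perfect competition, profit is maximized where P = MC.
58 = 16 + 14Q
42 = 14Q
Q* = 42/14 = 3

3


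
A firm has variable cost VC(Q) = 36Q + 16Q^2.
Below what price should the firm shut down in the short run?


AVC(Q) = VC(Q)/Q = 36 + 16Q
AVC is increasing in Q, so minimum AVC is at Q -> 0+.
Min AVC = 36
The firm should shut down if P < 36.

36


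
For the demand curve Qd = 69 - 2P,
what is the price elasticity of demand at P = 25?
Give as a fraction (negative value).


dQ/dP = -2
At P = 25: Q = 69 - 2*25 = 19
E = (dQ/dP)(P/Q) = (-2)(25/19) = -50/19

-50/19


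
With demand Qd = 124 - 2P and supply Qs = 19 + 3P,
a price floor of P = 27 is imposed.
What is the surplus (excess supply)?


At P = 27:
Qd = 124 - 2*27 = 70
Qs = 19 + 3*27 = 100
Surplus = Qs - Qd = 100 - 70 = 30

30


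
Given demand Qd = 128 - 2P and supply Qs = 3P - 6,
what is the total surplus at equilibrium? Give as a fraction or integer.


Find equilibrium: 128 - 2P = 3P - 6
128 + 6 = 5P
P* = 134/5 = 134/5
Q* = 3*134/5 - 6 = 372/5
Inverse demand: P = 64 - Q/2, so P_max = 64
Inverse supply: P = 2 + Q/3, so P_min = 2
CS = (1/2) * 372/5 * (64 - 134/5) = 34596/25
PS = (1/2) * 372/5 * (134/5 - 2) = 23064/25
TS = CS + PS = 34596/25 + 23064/25 = 11532/5

11532/5


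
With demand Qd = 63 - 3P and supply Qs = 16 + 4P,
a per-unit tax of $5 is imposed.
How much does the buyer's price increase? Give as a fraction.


With a per-unit tax, the buyer's price increase depends on relative slopes.
Supply slope: d = 4, Demand slope: b = 3
Buyer's price increase = d * tax / (b + d)
= 4 * 5 / (3 + 4)
= 20 / 7 = 20/7

20/7


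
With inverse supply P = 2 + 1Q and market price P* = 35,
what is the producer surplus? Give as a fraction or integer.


Minimum supply price (at Q=0): P_min = 2
Quantity supplied at P* = 35:
Q* = (35 - 2)/1 = 33
PS = (1/2) * Q* * (P* - P_min)
PS = (1/2) * 33 * (35 - 2)
PS = (1/2) * 33 * 33 = 1089/2

1089/2


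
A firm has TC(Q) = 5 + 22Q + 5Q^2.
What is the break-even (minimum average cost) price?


AC(Q) = 5/Q + 22 + 5Q
To minimize: dAC/dQ = -5/Q^2 + 5 = 0
Q^2 = 5/5 = 1
Q* = 1
Min AC = 5/1 + 22 + 5*1
Min AC = 5 + 22 + 5 = 32

32


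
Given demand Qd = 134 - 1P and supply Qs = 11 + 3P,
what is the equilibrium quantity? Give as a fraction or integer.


First find equilibrium price:
134 - 1P = 11 + 3P
P* = 123/4 = 123/4
Then substitute into demand:
Q* = 134 - 1 * 123/4 = 413/4

413/4


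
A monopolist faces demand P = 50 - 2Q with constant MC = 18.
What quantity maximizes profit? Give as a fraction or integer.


TR = P*Q = (50 - 2Q)Q = 50Q - 2Q^2
MR = dTR/dQ = 50 - 4Q
Set MR = MC:
50 - 4Q = 18
32 = 4Q
Q* = 32/4 = 8

8


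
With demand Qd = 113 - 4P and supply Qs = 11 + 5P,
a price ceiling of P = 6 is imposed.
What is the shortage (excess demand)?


At P = 6:
Qd = 113 - 4*6 = 89
Qs = 11 + 5*6 = 41
Shortage = Qd - Qs = 89 - 41 = 48

48


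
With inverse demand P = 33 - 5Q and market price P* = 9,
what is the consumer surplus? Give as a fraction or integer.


Maximum willingness to pay (at Q=0): P_max = 33
Quantity demanded at P* = 9:
Q* = (33 - 9)/5 = 24/5
CS = (1/2) * Q* * (P_max - P*)
CS = (1/2) * 24/5 * (33 - 9)
CS = (1/2) * 24/5 * 24 = 288/5

288/5


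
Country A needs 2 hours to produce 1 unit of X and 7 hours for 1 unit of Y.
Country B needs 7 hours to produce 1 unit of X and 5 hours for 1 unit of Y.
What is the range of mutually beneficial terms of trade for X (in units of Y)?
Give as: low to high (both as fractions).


Opportunity cost of X for Country A = hours_X / hours_Y = 2/7 = 2/7 units of Y
Opportunity cost of X for Country B = hours_X / hours_Y = 7/5 = 7/5 units of Y
Terms of trade must be between the two opportunity costs.
Range: 2/7 to 7/5

2/7 to 7/5


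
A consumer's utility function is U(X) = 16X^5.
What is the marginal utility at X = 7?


MU = dU/dX = 16*5*X^(5-1)
MU = 80*X^4
At X = 7:
MU = 80 * 7^4
MU = 80 * 2401 = 192080

192080


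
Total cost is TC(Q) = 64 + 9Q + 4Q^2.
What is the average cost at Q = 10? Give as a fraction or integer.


TC(10) = 64 + 9*10 + 4*10^2
TC(10) = 64 + 90 + 400 = 554
AC = TC/Q = 554/10 = 277/5

277/5


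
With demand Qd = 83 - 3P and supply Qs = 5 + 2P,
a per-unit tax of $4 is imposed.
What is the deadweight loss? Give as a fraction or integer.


Pre-tax equilibrium quantity: Q* = 181/5
Post-tax equilibrium quantity: Q_tax = 157/5
Reduction in quantity: Q* - Q_tax = 24/5
DWL = (1/2) * tax * (Q* - Q_tax)
DWL = (1/2) * 4 * 24/5 = 48/5

48/5


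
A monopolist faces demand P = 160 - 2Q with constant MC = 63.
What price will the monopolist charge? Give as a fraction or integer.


MR = 160 - 4Q
Set MR = MC: 160 - 4Q = 63
Q* = 97/4
Substitute into demand:
P* = 160 - 2*97/4 = 223/2

223/2


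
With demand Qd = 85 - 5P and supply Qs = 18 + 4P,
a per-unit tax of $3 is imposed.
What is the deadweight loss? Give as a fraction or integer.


Pre-tax equilibrium quantity: Q* = 430/9
Post-tax equilibrium quantity: Q_tax = 370/9
Reduction in quantity: Q* - Q_tax = 20/3
DWL = (1/2) * tax * (Q* - Q_tax)
DWL = (1/2) * 3 * 20/3 = 10

10


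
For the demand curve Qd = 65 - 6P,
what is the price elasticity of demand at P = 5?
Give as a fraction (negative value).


dQ/dP = -6
At P = 5: Q = 65 - 6*5 = 35
E = (dQ/dP)(P/Q) = (-6)(5/35) = -6/7

-6/7


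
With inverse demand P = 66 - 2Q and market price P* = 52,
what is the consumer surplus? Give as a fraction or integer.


Maximum willingness to pay (at Q=0): P_max = 66
Quantity demanded at P* = 52:
Q* = (66 - 52)/2 = 7
CS = (1/2) * Q* * (P_max - P*)
CS = (1/2) * 7 * (66 - 52)
CS = (1/2) * 7 * 14 = 49

49


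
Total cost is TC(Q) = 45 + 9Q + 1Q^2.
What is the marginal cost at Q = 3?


MC = dTC/dQ = 9 + 2*1*Q
At Q = 3:
MC = 9 + 2*3
MC = 9 + 6 = 15

15


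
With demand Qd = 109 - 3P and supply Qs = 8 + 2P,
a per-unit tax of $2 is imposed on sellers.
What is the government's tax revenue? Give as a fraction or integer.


With tax on sellers, new supply: Qs' = 8 + 2(P - 2)
= 4 + 2P
New equilibrium quantity:
Q_new = 46
Tax revenue = tax * Q_new = 2 * 46 = 92

92


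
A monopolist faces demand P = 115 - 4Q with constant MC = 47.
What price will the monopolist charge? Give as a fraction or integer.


MR = 115 - 8Q
Set MR = MC: 115 - 8Q = 47
Q* = 17/2
Substitute into demand:
P* = 115 - 4*17/2 = 81

81


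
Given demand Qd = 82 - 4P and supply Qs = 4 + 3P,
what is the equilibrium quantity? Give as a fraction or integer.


First find equilibrium price:
82 - 4P = 4 + 3P
P* = 78/7 = 78/7
Then substitute into demand:
Q* = 82 - 4 * 78/7 = 262/7

262/7


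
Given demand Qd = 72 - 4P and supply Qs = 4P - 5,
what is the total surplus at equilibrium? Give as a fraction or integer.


Find equilibrium: 72 - 4P = 4P - 5
72 + 5 = 8P
P* = 77/8 = 77/8
Q* = 4*77/8 - 5 = 67/2
Inverse demand: P = 18 - Q/4, so P_max = 18
Inverse supply: P = 5/4 + Q/4, so P_min = 5/4
CS = (1/2) * 67/2 * (18 - 77/8) = 4489/32
PS = (1/2) * 67/2 * (77/8 - 5/4) = 4489/32
TS = CS + PS = 4489/32 + 4489/32 = 4489/16

4489/16


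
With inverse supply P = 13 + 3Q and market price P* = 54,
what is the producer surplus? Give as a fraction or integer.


Minimum supply price (at Q=0): P_min = 13
Quantity supplied at P* = 54:
Q* = (54 - 13)/3 = 41/3
PS = (1/2) * Q* * (P* - P_min)
PS = (1/2) * 41/3 * (54 - 13)
PS = (1/2) * 41/3 * 41 = 1681/6

1681/6


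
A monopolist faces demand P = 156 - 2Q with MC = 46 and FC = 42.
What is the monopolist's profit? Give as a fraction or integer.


MR = MC: 156 - 4Q = 46
Q* = 55/2
P* = 156 - 2*55/2 = 101
Profit = (P* - MC)*Q* - FC
= (101 - 46)*55/2 - 42
= 55*55/2 - 42
= 3025/2 - 42 = 2941/2

2941/2


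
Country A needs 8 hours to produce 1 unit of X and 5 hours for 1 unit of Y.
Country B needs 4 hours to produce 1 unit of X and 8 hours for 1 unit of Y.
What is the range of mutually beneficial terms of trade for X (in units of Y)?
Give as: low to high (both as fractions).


Opportunity cost of X for Country A = hours_X / hours_Y = 8/5 = 8/5 units of Y
Opportunity cost of X for Country B = hours_X / hours_Y = 4/8 = 1/2 units of Y
Terms of trade must be between the two opportunity costs.
Range: 1/2 to 8/5

1/2 to 8/5


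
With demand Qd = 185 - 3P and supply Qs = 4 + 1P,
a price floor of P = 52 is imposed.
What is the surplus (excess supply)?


At P = 52:
Qd = 185 - 3*52 = 29
Qs = 4 + 1*52 = 56
Surplus = Qs - Qd = 56 - 29 = 27

27


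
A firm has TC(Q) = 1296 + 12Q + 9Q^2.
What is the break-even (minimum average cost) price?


AC(Q) = 1296/Q + 12 + 9Q
To minimize: dAC/dQ = -1296/Q^2 + 9 = 0
Q^2 = 1296/9 = 144
Q* = 12
Min AC = 1296/12 + 12 + 9*12
Min AC = 108 + 12 + 108 = 228

228


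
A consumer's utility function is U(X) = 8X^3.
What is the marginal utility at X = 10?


MU = dU/dX = 8*3*X^(3-1)
MU = 24*X^2
At X = 10:
MU = 24 * 10^2
MU = 24 * 100 = 2400

2400


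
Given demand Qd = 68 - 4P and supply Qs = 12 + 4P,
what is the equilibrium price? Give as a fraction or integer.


At equilibrium, Qd = Qs.
68 - 4P = 12 + 4P
68 - 12 = 4P + 4P
56 = 8P
P* = 56/8 = 7

7


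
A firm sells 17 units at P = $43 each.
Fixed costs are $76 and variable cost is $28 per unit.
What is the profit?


Total Revenue = P * Q = 43 * 17 = $731
Total Cost = FC + VC*Q = 76 + 28*17 = $552
Profit = TR - TC = 731 - 552 = $179

$179


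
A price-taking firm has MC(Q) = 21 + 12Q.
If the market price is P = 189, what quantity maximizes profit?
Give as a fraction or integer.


In perfect competition, profit is maximized where P = MC.
189 = 21 + 12Q
168 = 12Q
Q* = 168/12 = 14

14


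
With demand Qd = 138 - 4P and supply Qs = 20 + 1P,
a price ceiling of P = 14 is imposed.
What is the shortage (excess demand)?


At P = 14:
Qd = 138 - 4*14 = 82
Qs = 20 + 1*14 = 34
Shortage = Qd - Qs = 82 - 34 = 48

48


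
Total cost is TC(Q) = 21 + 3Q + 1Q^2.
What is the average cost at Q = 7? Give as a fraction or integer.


TC(7) = 21 + 3*7 + 1*7^2
TC(7) = 21 + 21 + 49 = 91
AC = TC/Q = 91/7 = 13

13


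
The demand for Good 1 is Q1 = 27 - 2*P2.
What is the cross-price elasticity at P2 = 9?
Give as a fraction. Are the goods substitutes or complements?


dQ1/dP2 = -2
At P2 = 9: Q1 = 27 - 2*9 = 9
Exy = (dQ1/dP2)(P2/Q1) = -2 * 9 / 9 = -2
Since Exy < 0, the goods are complements.

-2 (complements)


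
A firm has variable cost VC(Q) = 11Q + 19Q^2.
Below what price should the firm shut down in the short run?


AVC(Q) = VC(Q)/Q = 11 + 19Q
AVC is increasing in Q, so minimum AVC is at Q -> 0+.
Min AVC = 11
The firm should shut down if P < 11.

11


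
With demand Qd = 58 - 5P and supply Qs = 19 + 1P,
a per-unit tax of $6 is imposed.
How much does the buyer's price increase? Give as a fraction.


With a per-unit tax, the buyer's price increase depends on relative slopes.
Supply slope: d = 1, Demand slope: b = 5
Buyer's price increase = d * tax / (b + d)
= 1 * 6 / (5 + 1)
= 6 / 6 = 1

1


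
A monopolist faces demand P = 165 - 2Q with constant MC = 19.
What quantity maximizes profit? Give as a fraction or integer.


TR = P*Q = (165 - 2Q)Q = 165Q - 2Q^2
MR = dTR/dQ = 165 - 4Q
Set MR = MC:
165 - 4Q = 19
146 = 4Q
Q* = 146/4 = 73/2

73/2


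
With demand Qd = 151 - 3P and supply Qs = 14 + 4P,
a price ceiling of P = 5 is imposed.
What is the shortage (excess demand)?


At P = 5:
Qd = 151 - 3*5 = 136
Qs = 14 + 4*5 = 34
Shortage = Qd - Qs = 136 - 34 = 102

102


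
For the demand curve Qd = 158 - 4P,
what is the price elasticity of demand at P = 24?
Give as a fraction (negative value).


dQ/dP = -4
At P = 24: Q = 158 - 4*24 = 62
E = (dQ/dP)(P/Q) = (-4)(24/62) = -48/31

-48/31


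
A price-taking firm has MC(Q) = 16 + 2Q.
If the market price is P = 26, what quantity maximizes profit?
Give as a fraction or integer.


In perfect competition, profit is maximized where P = MC.
26 = 16 + 2Q
10 = 2Q
Q* = 10/2 = 5

5


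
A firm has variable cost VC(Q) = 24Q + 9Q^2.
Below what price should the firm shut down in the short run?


AVC(Q) = VC(Q)/Q = 24 + 9Q
AVC is increasing in Q, so minimum AVC is at Q -> 0+.
Min AVC = 24
The firm should shut down if P < 24.

24


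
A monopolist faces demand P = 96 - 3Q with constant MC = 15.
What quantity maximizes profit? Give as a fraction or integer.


TR = P*Q = (96 - 3Q)Q = 96Q - 3Q^2
MR = dTR/dQ = 96 - 6Q
Set MR = MC:
96 - 6Q = 15
81 = 6Q
Q* = 81/6 = 27/2

27/2


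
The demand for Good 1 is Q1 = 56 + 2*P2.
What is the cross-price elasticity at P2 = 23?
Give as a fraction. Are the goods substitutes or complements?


dQ1/dP2 = 2
At P2 = 23: Q1 = 56 + 2*23 = 102
Exy = (dQ1/dP2)(P2/Q1) = 2 * 23 / 102 = 23/51
Since Exy > 0, the goods are substitutes.

23/51 (substitutes)


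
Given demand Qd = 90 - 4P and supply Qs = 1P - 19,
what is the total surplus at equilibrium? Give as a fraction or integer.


Find equilibrium: 90 - 4P = 1P - 19
90 + 19 = 5P
P* = 109/5 = 109/5
Q* = 1*109/5 - 19 = 14/5
Inverse demand: P = 45/2 - Q/4, so P_max = 45/2
Inverse supply: P = 19 + Q/1, so P_min = 19
CS = (1/2) * 14/5 * (45/2 - 109/5) = 49/50
PS = (1/2) * 14/5 * (109/5 - 19) = 98/25
TS = CS + PS = 49/50 + 98/25 = 49/10

49/10


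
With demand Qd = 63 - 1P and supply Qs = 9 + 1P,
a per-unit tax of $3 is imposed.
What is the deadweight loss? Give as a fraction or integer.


Pre-tax equilibrium quantity: Q* = 36
Post-tax equilibrium quantity: Q_tax = 69/2
Reduction in quantity: Q* - Q_tax = 3/2
DWL = (1/2) * tax * (Q* - Q_tax)
DWL = (1/2) * 3 * 3/2 = 9/4

9/4


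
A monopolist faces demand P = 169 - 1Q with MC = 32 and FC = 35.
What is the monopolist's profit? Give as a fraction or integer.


MR = MC: 169 - 2Q = 32
Q* = 137/2
P* = 169 - 1*137/2 = 201/2
Profit = (P* - MC)*Q* - FC
= (201/2 - 32)*137/2 - 35
= 137/2*137/2 - 35
= 18769/4 - 35 = 18629/4

18629/4


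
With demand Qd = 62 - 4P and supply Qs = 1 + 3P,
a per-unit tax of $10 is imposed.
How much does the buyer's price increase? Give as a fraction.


With a per-unit tax, the buyer's price increase depends on relative slopes.
Supply slope: d = 3, Demand slope: b = 4
Buyer's price increase = d * tax / (b + d)
= 3 * 10 / (4 + 3)
= 30 / 7 = 30/7

30/7


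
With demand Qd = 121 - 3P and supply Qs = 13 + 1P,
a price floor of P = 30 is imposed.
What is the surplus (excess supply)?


At P = 30:
Qd = 121 - 3*30 = 31
Qs = 13 + 1*30 = 43
Surplus = Qs - Qd = 43 - 31 = 12

12


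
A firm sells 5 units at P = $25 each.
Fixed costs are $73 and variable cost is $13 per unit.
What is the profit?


Total Revenue = P * Q = 25 * 5 = $125
Total Cost = FC + VC*Q = 73 + 13*5 = $138
Profit = TR - TC = 125 - 138 = $-13

$-13


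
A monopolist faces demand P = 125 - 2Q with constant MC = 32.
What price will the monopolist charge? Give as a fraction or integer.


MR = 125 - 4Q
Set MR = MC: 125 - 4Q = 32
Q* = 93/4
Substitute into demand:
P* = 125 - 2*93/4 = 157/2

157/2


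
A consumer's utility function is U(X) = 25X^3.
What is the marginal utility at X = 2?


MU = dU/dX = 25*3*X^(3-1)
MU = 75*X^2
At X = 2:
MU = 75 * 2^2
MU = 75 * 4 = 300

300


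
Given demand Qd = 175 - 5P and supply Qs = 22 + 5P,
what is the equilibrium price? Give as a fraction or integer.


At equilibrium, Qd = Qs.
175 - 5P = 22 + 5P
175 - 22 = 5P + 5P
153 = 10P
P* = 153/10 = 153/10

153/10


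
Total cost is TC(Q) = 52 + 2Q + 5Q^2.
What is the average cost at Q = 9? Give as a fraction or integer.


TC(9) = 52 + 2*9 + 5*9^2
TC(9) = 52 + 18 + 405 = 475
AC = TC/Q = 475/9 = 475/9

475/9


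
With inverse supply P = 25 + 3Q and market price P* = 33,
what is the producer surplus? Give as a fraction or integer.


Minimum supply price (at Q=0): P_min = 25
Quantity supplied at P* = 33:
Q* = (33 - 25)/3 = 8/3
PS = (1/2) * Q* * (P* - P_min)
PS = (1/2) * 8/3 * (33 - 25)
PS = (1/2) * 8/3 * 8 = 32/3

32/3


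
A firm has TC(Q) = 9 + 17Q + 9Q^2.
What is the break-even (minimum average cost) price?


AC(Q) = 9/Q + 17 + 9Q
To minimize: dAC/dQ = -9/Q^2 + 9 = 0
Q^2 = 9/9 = 1
Q* = 1
Min AC = 9/1 + 17 + 9*1
Min AC = 9 + 17 + 9 = 35

35


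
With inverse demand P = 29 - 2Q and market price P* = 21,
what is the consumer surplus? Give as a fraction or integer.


Maximum willingness to pay (at Q=0): P_max = 29
Quantity demanded at P* = 21:
Q* = (29 - 21)/2 = 4
CS = (1/2) * Q* * (P_max - P*)
CS = (1/2) * 4 * (29 - 21)
CS = (1/2) * 4 * 8 = 16

16


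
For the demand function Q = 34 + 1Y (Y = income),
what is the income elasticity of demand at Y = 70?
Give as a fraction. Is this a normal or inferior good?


dQ/dY = 1
At Y = 70: Q = 34 + 1*70 = 104
Ey = (dQ/dY)(Y/Q) = 1 * 70 / 104 = 35/52
Since Ey > 0, this is a normal good.

35/52 (normal good)


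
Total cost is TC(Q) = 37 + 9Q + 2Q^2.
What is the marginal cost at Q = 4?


MC = dTC/dQ = 9 + 2*2*Q
At Q = 4:
MC = 9 + 4*4
MC = 9 + 16 = 25

25


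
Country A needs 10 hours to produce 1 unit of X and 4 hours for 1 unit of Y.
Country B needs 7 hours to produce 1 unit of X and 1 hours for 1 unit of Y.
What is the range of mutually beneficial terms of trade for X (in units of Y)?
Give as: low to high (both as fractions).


Opportunity cost of X for Country A = hours_X / hours_Y = 10/4 = 5/2 units of Y
Opportunity cost of X for Country B = hours_X / hours_Y = 7/1 = 7 units of Y
Terms of trade must be between the two opportunity costs.
Range: 5/2 to 7

5/2 to 7


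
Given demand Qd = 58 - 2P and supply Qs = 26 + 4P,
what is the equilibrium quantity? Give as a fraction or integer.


First find equilibrium price:
58 - 2P = 26 + 4P
P* = 32/6 = 16/3
Then substitute into demand:
Q* = 58 - 2 * 16/3 = 142/3

142/3


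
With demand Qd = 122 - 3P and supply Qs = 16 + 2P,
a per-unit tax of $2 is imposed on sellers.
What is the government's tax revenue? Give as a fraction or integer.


With tax on sellers, new supply: Qs' = 16 + 2(P - 2)
= 12 + 2P
New equilibrium quantity:
Q_new = 56
Tax revenue = tax * Q_new = 2 * 56 = 112

112


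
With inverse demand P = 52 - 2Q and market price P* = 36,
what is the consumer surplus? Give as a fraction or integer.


Maximum willingness to pay (at Q=0): P_max = 52
Quantity demanded at P* = 36:
Q* = (52 - 36)/2 = 8
CS = (1/2) * Q* * (P_max - P*)
CS = (1/2) * 8 * (52 - 36)
CS = (1/2) * 8 * 16 = 64

64


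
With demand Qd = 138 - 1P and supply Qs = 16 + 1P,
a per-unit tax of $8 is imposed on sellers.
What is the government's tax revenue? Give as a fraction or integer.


With tax on sellers, new supply: Qs' = 16 + 1(P - 8)
= 8 + 1P
New equilibrium quantity:
Q_new = 73
Tax revenue = tax * Q_new = 8 * 73 = 584

584


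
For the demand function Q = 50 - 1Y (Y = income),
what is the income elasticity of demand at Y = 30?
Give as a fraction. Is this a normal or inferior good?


dQ/dY = -1
At Y = 30: Q = 50 - 1*30 = 20
Ey = (dQ/dY)(Y/Q) = -1 * 30 / 20 = -3/2
Since Ey < 0, this is a inferior good.

-3/2 (inferior good)


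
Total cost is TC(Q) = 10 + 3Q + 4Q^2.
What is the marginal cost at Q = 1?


MC = dTC/dQ = 3 + 2*4*Q
At Q = 1:
MC = 3 + 8*1
MC = 3 + 8 = 11

11


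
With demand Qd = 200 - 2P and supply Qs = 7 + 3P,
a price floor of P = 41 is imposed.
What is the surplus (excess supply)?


At P = 41:
Qd = 200 - 2*41 = 118
Qs = 7 + 3*41 = 130
Surplus = Qs - Qd = 130 - 118 = 12

12


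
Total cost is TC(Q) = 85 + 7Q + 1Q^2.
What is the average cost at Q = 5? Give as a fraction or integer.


TC(5) = 85 + 7*5 + 1*5^2
TC(5) = 85 + 35 + 25 = 145
AC = TC/Q = 145/5 = 29

29


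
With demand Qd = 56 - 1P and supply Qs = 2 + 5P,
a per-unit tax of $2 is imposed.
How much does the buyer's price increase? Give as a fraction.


With a per-unit tax, the buyer's price increase depends on relative slopes.
Supply slope: d = 5, Demand slope: b = 1
Buyer's price increase = d * tax / (b + d)
= 5 * 2 / (1 + 5)
= 10 / 6 = 5/3

5/3


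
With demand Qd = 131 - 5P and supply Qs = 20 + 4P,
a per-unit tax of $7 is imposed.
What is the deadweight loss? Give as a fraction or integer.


Pre-tax equilibrium quantity: Q* = 208/3
Post-tax equilibrium quantity: Q_tax = 484/9
Reduction in quantity: Q* - Q_tax = 140/9
DWL = (1/2) * tax * (Q* - Q_tax)
DWL = (1/2) * 7 * 140/9 = 490/9

490/9


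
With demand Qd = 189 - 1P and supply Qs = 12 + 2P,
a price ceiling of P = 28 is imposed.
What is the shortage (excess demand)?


At P = 28:
Qd = 189 - 1*28 = 161
Qs = 12 + 2*28 = 68
Shortage = Qd - Qs = 161 - 68 = 93

93


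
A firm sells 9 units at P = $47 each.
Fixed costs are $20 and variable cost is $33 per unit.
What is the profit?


Total Revenue = P * Q = 47 * 9 = $423
Total Cost = FC + VC*Q = 20 + 33*9 = $317
Profit = TR - TC = 423 - 317 = $106

$106


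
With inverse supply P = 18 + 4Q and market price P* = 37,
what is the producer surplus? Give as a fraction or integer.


Minimum supply price (at Q=0): P_min = 18
Quantity supplied at P* = 37:
Q* = (37 - 18)/4 = 19/4
PS = (1/2) * Q* * (P* - P_min)
PS = (1/2) * 19/4 * (37 - 18)
PS = (1/2) * 19/4 * 19 = 361/8

361/8


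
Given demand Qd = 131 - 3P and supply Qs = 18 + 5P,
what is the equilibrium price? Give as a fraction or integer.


At equilibrium, Qd = Qs.
131 - 3P = 18 + 5P
131 - 18 = 3P + 5P
113 = 8P
P* = 113/8 = 113/8

113/8


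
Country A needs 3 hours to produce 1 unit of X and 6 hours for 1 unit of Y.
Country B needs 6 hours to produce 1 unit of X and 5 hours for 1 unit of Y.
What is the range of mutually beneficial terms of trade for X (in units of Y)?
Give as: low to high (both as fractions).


Opportunity cost of X for Country A = hours_X / hours_Y = 3/6 = 1/2 units of Y
Opportunity cost of X for Country B = hours_X / hours_Y = 6/5 = 6/5 units of Y
Terms of trade must be between the two opportunity costs.
Range: 1/2 to 6/5

1/2 to 6/5


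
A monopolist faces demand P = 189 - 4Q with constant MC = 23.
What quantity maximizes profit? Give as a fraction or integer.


TR = P*Q = (189 - 4Q)Q = 189Q - 4Q^2
MR = dTR/dQ = 189 - 8Q
Set MR = MC:
189 - 8Q = 23
166 = 8Q
Q* = 166/8 = 83/4

83/4


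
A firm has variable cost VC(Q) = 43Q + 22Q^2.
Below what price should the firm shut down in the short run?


AVC(Q) = VC(Q)/Q = 43 + 22Q
AVC is increasing in Q, so minimum AVC is at Q -> 0+.
Min AVC = 43
The firm should shut down if P < 43.

43


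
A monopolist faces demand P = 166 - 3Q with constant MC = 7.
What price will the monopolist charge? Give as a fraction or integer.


MR = 166 - 6Q
Set MR = MC: 166 - 6Q = 7
Q* = 53/2
Substitute into demand:
P* = 166 - 3*53/2 = 173/2

173/2


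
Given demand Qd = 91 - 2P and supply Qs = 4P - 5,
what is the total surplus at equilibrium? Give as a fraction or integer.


Find equilibrium: 91 - 2P = 4P - 5
91 + 5 = 6P
P* = 96/6 = 16
Q* = 4*16 - 5 = 59
Inverse demand: P = 91/2 - Q/2, so P_max = 91/2
Inverse supply: P = 5/4 + Q/4, so P_min = 5/4
CS = (1/2) * 59 * (91/2 - 16) = 3481/4
PS = (1/2) * 59 * (16 - 5/4) = 3481/8
TS = CS + PS = 3481/4 + 3481/8 = 10443/8

10443/8


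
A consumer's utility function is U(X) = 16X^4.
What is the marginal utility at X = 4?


MU = dU/dX = 16*4*X^(4-1)
MU = 64*X^3
At X = 4:
MU = 64 * 4^3
MU = 64 * 64 = 4096

4096


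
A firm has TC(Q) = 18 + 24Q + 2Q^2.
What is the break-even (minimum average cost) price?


AC(Q) = 18/Q + 24 + 2Q
To minimize: dAC/dQ = -18/Q^2 + 2 = 0
Q^2 = 18/2 = 9
Q* = 3
Min AC = 18/3 + 24 + 2*3
Min AC = 6 + 24 + 6 = 36

36


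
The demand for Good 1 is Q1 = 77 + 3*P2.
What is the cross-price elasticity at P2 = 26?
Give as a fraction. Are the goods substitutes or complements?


dQ1/dP2 = 3
At P2 = 26: Q1 = 77 + 3*26 = 155
Exy = (dQ1/dP2)(P2/Q1) = 3 * 26 / 155 = 78/155
Since Exy > 0, the goods are substitutes.

78/155 (substitutes)


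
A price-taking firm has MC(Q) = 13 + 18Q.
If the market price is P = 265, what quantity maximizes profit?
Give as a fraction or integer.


In perfect competition, profit is maximized where P = MC.
265 = 13 + 18Q
252 = 18Q
Q* = 252/18 = 14

14


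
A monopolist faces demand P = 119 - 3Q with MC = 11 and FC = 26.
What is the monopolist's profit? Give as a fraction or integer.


MR = MC: 119 - 6Q = 11
Q* = 18
P* = 119 - 3*18 = 65
Profit = (P* - MC)*Q* - FC
= (65 - 11)*18 - 26
= 54*18 - 26
= 972 - 26 = 946

946


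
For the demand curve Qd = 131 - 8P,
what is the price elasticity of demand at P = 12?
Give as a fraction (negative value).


dQ/dP = -8
At P = 12: Q = 131 - 8*12 = 35
E = (dQ/dP)(P/Q) = (-8)(12/35) = -96/35

-96/35


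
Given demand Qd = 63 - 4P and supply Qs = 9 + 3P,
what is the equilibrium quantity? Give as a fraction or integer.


First find equilibrium price:
63 - 4P = 9 + 3P
P* = 54/7 = 54/7
Then substitute into demand:
Q* = 63 - 4 * 54/7 = 225/7

225/7


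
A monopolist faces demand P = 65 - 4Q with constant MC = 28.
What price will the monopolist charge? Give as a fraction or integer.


MR = 65 - 8Q
Set MR = MC: 65 - 8Q = 28
Q* = 37/8
Substitute into demand:
P* = 65 - 4*37/8 = 93/2

93/2


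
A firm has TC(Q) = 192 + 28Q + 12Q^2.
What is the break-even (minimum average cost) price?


AC(Q) = 192/Q + 28 + 12Q
To minimize: dAC/dQ = -192/Q^2 + 12 = 0
Q^2 = 192/12 = 16
Q* = 4
Min AC = 192/4 + 28 + 12*4
Min AC = 48 + 28 + 48 = 124

124


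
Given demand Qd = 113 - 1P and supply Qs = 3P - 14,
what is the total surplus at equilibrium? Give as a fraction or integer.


Find equilibrium: 113 - 1P = 3P - 14
113 + 14 = 4P
P* = 127/4 = 127/4
Q* = 3*127/4 - 14 = 325/4
Inverse demand: P = 113 - Q/1, so P_max = 113
Inverse supply: P = 14/3 + Q/3, so P_min = 14/3
CS = (1/2) * 325/4 * (113 - 127/4) = 105625/32
PS = (1/2) * 325/4 * (127/4 - 14/3) = 105625/96
TS = CS + PS = 105625/32 + 105625/96 = 105625/24

105625/24


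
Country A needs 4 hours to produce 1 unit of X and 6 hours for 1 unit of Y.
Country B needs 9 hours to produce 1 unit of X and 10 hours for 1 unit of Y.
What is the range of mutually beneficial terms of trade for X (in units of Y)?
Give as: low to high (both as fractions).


Opportunity cost of X for Country A = hours_X / hours_Y = 4/6 = 2/3 units of Y
Opportunity cost of X for Country B = hours_X / hours_Y = 9/10 = 9/10 units of Y
Terms of trade must be between the two opportunity costs.
Range: 2/3 to 9/10

2/3 to 9/10


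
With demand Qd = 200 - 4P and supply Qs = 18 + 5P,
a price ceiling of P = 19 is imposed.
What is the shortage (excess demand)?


At P = 19:
Qd = 200 - 4*19 = 124
Qs = 18 + 5*19 = 113
Shortage = Qd - Qs = 124 - 113 = 11

11


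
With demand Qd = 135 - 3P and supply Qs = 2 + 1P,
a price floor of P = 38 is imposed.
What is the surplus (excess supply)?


At P = 38:
Qd = 135 - 3*38 = 21
Qs = 2 + 1*38 = 40
Surplus = Qs - Qd = 40 - 21 = 19

19


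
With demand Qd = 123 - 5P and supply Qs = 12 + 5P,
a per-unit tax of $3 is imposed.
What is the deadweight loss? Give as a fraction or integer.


Pre-tax equilibrium quantity: Q* = 135/2
Post-tax equilibrium quantity: Q_tax = 60
Reduction in quantity: Q* - Q_tax = 15/2
DWL = (1/2) * tax * (Q* - Q_tax)
DWL = (1/2) * 3 * 15/2 = 45/4

45/4


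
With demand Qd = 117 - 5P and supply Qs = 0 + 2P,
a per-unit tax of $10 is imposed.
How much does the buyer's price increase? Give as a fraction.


With a per-unit tax, the buyer's price increase depends on relative slopes.
Supply slope: d = 2, Demand slope: b = 5
Buyer's price increase = d * tax / (b + d)
= 2 * 10 / (5 + 2)
= 20 / 7 = 20/7

20/7


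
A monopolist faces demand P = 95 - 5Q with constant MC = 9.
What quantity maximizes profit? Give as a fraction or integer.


TR = P*Q = (95 - 5Q)Q = 95Q - 5Q^2
MR = dTR/dQ = 95 - 10Q
Set MR = MC:
95 - 10Q = 9
86 = 10Q
Q* = 86/10 = 43/5

43/5


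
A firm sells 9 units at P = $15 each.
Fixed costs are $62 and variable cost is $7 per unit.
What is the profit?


Total Revenue = P * Q = 15 * 9 = $135
Total Cost = FC + VC*Q = 62 + 7*9 = $125
Profit = TR - TC = 135 - 125 = $10

$10


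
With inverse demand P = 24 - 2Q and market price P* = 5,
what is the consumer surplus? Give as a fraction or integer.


Maximum willingness to pay (at Q=0): P_max = 24
Quantity demanded at P* = 5:
Q* = (24 - 5)/2 = 19/2
CS = (1/2) * Q* * (P_max - P*)
CS = (1/2) * 19/2 * (24 - 5)
CS = (1/2) * 19/2 * 19 = 361/4

361/4


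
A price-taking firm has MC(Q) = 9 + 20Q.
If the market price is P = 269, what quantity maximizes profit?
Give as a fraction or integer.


In perfect competition, profit is maximized where P = MC.
269 = 9 + 20Q
260 = 20Q
Q* = 260/20 = 13

13


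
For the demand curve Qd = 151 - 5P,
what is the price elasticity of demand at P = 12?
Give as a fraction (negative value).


dQ/dP = -5
At P = 12: Q = 151 - 5*12 = 91
E = (dQ/dP)(P/Q) = (-5)(12/91) = -60/91

-60/91


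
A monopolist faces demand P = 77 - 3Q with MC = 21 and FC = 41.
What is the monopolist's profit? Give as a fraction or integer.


MR = MC: 77 - 6Q = 21
Q* = 28/3
P* = 77 - 3*28/3 = 49
Profit = (P* - MC)*Q* - FC
= (49 - 21)*28/3 - 41
= 28*28/3 - 41
= 784/3 - 41 = 661/3

661/3


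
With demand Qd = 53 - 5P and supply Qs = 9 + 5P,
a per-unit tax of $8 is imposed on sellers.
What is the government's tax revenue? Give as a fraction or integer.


With tax on sellers, new supply: Qs' = 9 + 5(P - 8)
= 5P - 31
New equilibrium quantity:
Q_new = 11
Tax revenue = tax * Q_new = 8 * 11 = 88

88


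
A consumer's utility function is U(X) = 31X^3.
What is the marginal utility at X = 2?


MU = dU/dX = 31*3*X^(3-1)
MU = 93*X^2
At X = 2:
MU = 93 * 2^2
MU = 93 * 4 = 372

372


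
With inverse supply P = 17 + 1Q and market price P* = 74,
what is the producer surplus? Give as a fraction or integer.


Minimum supply price (at Q=0): P_min = 17
Quantity supplied at P* = 74:
Q* = (74 - 17)/1 = 57
PS = (1/2) * Q* * (P* - P_min)
PS = (1/2) * 57 * (74 - 17)
PS = (1/2) * 57 * 57 = 3249/2

3249/2


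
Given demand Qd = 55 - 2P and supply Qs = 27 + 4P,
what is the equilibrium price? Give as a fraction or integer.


At equilibrium, Qd = Qs.
55 - 2P = 27 + 4P
55 - 27 = 2P + 4P
28 = 6P
P* = 28/6 = 14/3

14/3


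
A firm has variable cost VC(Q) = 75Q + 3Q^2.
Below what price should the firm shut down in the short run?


AVC(Q) = VC(Q)/Q = 75 + 3Q
AVC is increasing in Q, so minimum AVC is at Q -> 0+.
Min AVC = 75
The firm should shut down if P < 75.

75


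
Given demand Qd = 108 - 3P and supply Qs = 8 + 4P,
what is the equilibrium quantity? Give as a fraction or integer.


First find equilibrium price:
108 - 3P = 8 + 4P
P* = 100/7 = 100/7
Then substitute into demand:
Q* = 108 - 3 * 100/7 = 456/7

456/7


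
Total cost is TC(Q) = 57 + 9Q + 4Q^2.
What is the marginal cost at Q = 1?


MC = dTC/dQ = 9 + 2*4*Q
At Q = 1:
MC = 9 + 8*1
MC = 9 + 8 = 17

17


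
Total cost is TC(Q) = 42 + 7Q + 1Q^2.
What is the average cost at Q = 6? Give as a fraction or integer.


TC(6) = 42 + 7*6 + 1*6^2
TC(6) = 42 + 42 + 36 = 120
AC = TC/Q = 120/6 = 20

20


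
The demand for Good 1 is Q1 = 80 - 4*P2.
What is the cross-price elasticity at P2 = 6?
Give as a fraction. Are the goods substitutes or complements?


dQ1/dP2 = -4
At P2 = 6: Q1 = 80 - 4*6 = 56
Exy = (dQ1/dP2)(P2/Q1) = -4 * 6 / 56 = -3/7
Since Exy < 0, the goods are complements.

-3/7 (complements)


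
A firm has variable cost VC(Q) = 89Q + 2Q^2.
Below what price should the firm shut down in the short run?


AVC(Q) = VC(Q)/Q = 89 + 2Q
AVC is increasing in Q, so minimum AVC is at Q -> 0+.
Min AVC = 89
The firm should shut down if P < 89.

89
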